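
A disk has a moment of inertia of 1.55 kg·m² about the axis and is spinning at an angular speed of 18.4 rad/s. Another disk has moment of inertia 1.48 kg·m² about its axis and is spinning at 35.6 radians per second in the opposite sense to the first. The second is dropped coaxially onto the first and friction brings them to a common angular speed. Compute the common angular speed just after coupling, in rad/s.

No external torque acts about the common axis, so total angular momentum is conserved.
Taking A's sense as positive: L = (1.550)(18.4) − (1.480)(35.6) = -24.17 kg·m²·rad/s.
Combined I = 1.550 + 1.480 = 3.030 kg·m².
ω_f = L / I = -24.17 / 3.030 = -7.976 rad/s.

|ω_f| ≈ 7.98 rad/s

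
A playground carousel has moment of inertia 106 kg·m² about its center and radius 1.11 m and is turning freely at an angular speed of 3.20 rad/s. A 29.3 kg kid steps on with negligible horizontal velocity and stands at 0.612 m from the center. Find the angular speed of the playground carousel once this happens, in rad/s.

ω_f ≈ 2.90 rad/s

No external torque acts about the center; L_before = L_after.
Added inertia Σmr² = (29.3)(0.612)² = 10.97 kg·m²; I_f = 106.0 + 10.97 = 117.0 kg·m².
ω_f = I_p ω_i / I_f = (106.0)(3.20) / 117.0 = 2.900 rad/s.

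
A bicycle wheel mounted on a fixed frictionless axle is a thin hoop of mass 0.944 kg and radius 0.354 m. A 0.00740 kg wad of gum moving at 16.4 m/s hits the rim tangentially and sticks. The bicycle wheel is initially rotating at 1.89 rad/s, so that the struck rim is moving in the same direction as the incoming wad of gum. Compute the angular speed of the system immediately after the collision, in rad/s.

|ω_f| ≈ 2.24 rad/s

The axle reaction passes through the axle and exerts no torque about it; angular momentum about the axle is conserved through the impact.
I_p = (0.944)(0.354)² = 0.1183 kg·m². Taking the sense of the wad of gum's angular momentum as positive, L_{wad} = m v R = (0.00740)(16.4)(0.354) = 0.04296 kg·m²/s.
L_i = +I_p ω_p + m v R = +(0.1183)(1.89) + 0.04296 = 0.2665 kg·m²/s.
After sticking, I_f = I_p + m R² = 0.1183 + (0.00740)(0.354)² = 0.1192 kg·m².
ω_f = L_i / I_f = 0.2665 / 0.1192 = 2.236 rad/s.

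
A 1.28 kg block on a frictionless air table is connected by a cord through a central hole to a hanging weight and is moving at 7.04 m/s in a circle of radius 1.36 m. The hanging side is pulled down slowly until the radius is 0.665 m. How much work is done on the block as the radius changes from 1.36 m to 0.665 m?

Central (radial) force ⇒ zero torque about the center ⇒ m v r is constant.
v₂ = v₁ r₁ / r₂ = (7.04)(1.36) / (0.665) = 14.40 m/s.
W = ΔKE = ½m(v₂² − v₁²) = 100.9 J.

W ≈ 101 J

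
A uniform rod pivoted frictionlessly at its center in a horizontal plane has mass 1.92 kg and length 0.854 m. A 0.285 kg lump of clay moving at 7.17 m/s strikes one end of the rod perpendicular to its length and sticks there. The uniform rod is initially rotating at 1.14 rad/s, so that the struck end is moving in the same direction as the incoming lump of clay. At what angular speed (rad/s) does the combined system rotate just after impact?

The axle reaction passes through the pivot and exerts no torque about it; angular momentum about the pivot is conserved through the impact.
I_p = (1/12)(1.92)(0.854)² = 0.1167 kg·m². Taking the sense of the lump of clay's angular momentum as positive, L_{lump} = m v R = (0.285)(7.17)(0.854/2) = 0.8726 kg·m²/s.
L_i = +I_p ω_p + m v R = +(0.1167)(1.14) + 0.8726 = 1.006 kg·m²/s.
After sticking, I_f = I_p + m R² = 0.1167 + (0.285)(0.854/2)² = 0.1687 kg·m².
ω_f = L_i / I_f = 1.006 / 0.1687 = 5.962 rad/s.

|ω_f| ≈ 5.96 rad/s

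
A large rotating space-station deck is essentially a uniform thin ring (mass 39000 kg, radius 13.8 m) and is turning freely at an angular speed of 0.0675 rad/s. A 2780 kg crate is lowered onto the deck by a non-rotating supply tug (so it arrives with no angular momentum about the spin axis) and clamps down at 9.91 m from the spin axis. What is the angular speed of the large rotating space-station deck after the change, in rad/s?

The added mass arrives with no angular momentum about the spin axis, and any external torque about the spin axis is negligible, so the system's angular momentum is conserved.
I_p = (39000)(13.8)² = 7.427e+06 kg·m².
Added inertia Σmr² = (2780)(9.91)² = 2.730e+05 kg·m²; I_f = 7.427e+06 + 2.730e+05 = 7.700e+06 kg·m².
ω_f = I_p ω_i / I_f = (7.427e+06)(0.0675) / 7.700e+06 = 0.06511 rad/s.

ω_f ≈ 0.0651 rad/s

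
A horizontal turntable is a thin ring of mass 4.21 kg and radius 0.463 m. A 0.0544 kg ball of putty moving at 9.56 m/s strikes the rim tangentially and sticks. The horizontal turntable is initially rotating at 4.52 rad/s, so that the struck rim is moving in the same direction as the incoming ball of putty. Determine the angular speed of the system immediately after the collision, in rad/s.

The axle reaction passes through the axle and exerts no torque about it; angular momentum about the axle is conserved through the impact.
I_p = (4.21)(0.463)² = 0.9025 kg·m². Taking the sense of the ball of putty's angular momentum as positive, L_{ball} = m v R = (0.0544)(9.56)(0.463) = 0.2408 kg·m²/s.
L_i = +I_p ω_p + m v R = +(0.9025)(4.52) + 0.2408 = 4.320 kg·m²/s.
After sticking, I_f = I_p + m R² = 0.9025 + (0.0544)(0.463)² = 0.9142 kg·m².
ω_f = L_i / I_f = 4.320 / 0.9142 = 4.726 rad/s.

|ω_f| ≈ 4.73 rad/s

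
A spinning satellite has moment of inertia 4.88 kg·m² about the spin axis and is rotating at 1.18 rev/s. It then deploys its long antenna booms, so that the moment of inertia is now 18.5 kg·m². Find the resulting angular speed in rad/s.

With no external torque about the axis, L is conserved: I₁ω₁ = I₂ω₂.
ω₂ = I₁ω₁ / I₂ = (4.880)(1.18 rev/s) / (18.50) = 0.3113 rev/s = 1.956 rad/s.

ω₂ ≈ 1.96 rad/s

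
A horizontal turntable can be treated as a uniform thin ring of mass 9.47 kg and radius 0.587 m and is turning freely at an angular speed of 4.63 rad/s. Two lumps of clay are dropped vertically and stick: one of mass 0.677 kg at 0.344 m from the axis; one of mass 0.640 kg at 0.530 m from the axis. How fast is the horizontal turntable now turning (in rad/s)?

ω_f ≈ 4.29 rad/s

No external torque acts about the axis; L_before = L_after.
I_p = (9.47)(0.587)² = 3.263 kg·m².
Added inertia Σmr² = (0.677)(0.344)² + (0.640)(0.530)² = 0.2599 kg·m²; I_f = 3.263 + 0.2599 = 3.523 kg·m².
ω_f = I_p ω_i / I_f = (3.263)(4.63) / 3.523 = 4.288 rad/s.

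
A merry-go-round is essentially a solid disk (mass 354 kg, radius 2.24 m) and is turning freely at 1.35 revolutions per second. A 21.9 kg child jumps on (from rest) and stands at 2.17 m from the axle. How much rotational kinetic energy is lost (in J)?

The added mass arrives with no angular momentum about the axle, and any external torque about the axle is negligible, so the system's angular momentum is conserved.
I_p = ½(354)(2.24)² = 888.1 kg·m².
Added inertia Σmr² = (21.9)(2.17)² = 103.1 kg·m²; I_f = 888.1 + 103.1 = 991.2 kg·m².
ω_f = I_p ω_i / I_f = (888.1)(1.35) / 991.2 = 1.210 rev/s.
KE_i = ½(888.1)(8.482 rad/s)² = 31950 J; KE_f = ½(991.2)(7.600)² = 28630 J.

energy lost ≈ 3320 J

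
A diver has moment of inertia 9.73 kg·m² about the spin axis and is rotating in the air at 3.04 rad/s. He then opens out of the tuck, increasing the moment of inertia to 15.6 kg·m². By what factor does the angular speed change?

No external torque acts about the spin axis, so angular momentum is conserved.
ω₂/ω₁ = I₁/I₂ = 9.730 / 15.60 = 0.6237.

ω₂/ω₁ ≈ 0.624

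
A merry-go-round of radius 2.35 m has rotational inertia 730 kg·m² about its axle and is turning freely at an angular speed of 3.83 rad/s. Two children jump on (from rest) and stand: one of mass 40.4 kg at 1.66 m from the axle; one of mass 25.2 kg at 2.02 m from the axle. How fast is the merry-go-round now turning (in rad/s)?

ω_f ≈ 2.96 rad/s

The added mass arrives with no angular momentum about the axle, and any external torque about the axle is negligible, so the system's angular momentum is conserved.
Added inertia Σmr² = (40.4)(1.66)² + (25.2)(2.02)² = 214.2 kg·m²; I_f = 730.0 + 214.2 = 944.2 kg·m².
ω_f = I_p ω_i / I_f = (730.0)(3.83) / 944.2 = 2.961 rad/s.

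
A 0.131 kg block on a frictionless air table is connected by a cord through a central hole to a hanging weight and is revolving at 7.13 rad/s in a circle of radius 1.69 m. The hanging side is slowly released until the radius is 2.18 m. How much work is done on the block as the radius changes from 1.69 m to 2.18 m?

W ≈ -3.79 J

No torque about the axis ⇒ m r₁² ω₁ = m r₂² ω₂.
ω₂ = ω₁ (r₁/r₂)² = (7.13)(1.69/2.18)² = 4.285 rad/s.
W = ΔKE = ½m(v₂² − v₁²) = -3.795 J.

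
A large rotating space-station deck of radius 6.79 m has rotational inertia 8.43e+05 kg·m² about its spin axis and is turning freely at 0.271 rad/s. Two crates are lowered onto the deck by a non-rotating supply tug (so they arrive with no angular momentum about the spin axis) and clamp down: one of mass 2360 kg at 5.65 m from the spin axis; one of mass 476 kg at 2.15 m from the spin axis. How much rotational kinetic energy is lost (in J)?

No external torque acts about the spin axis; L_before = L_after.
Added inertia Σmr² = (2360)(5.65)² + (476)(2.15)² = 77540 kg·m²; I_f = 8.430e+05 + 77540 = 9.205e+05 kg·m².
ω_f = I_p ω_i / I_f = (8.430e+05)(0.271) / 9.205e+05 = 0.2482 rad/s.
KE_i = ½(8.430e+05)(0.2710 rad/s)² = 30960 J; KE_f = ½(9.205e+05)(0.2482)² = 28350 J.

energy lost ≈ 2610 J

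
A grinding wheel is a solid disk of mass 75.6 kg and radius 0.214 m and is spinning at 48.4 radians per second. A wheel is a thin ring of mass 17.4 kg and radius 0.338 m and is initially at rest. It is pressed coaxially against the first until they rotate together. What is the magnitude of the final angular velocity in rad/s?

The coupling torques are internal; angular momentum about the shared axis is conserved.
Moments of inertia: I_A = ½(75.6)(0.214)² = 1.731 kg·m²; I_B = (17.4)(0.338)² = 1.988 kg·m².
Taking A's sense as positive: L = (1.731)(48.4) = 83.78 kg·m²·rad/s.
Combined I = 1.731 + 1.988 = 3.719 kg·m².
ω_f = L / I = 83.78 / 3.719 = 22.53 rad/s.

|ω_f| ≈ 22.5 rad/s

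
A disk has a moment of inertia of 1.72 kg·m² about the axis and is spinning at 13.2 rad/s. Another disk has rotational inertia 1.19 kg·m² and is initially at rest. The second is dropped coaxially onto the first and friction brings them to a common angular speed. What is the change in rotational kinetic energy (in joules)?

ΔKE ≈ -61.3 J

No external torque acts about the common axis, so total angular momentum is conserved.
Taking A's sense as positive: L = (1.720)(13.2) = 22.70 kg·m²·rad/s.
Combined I = 1.720 + 1.190 = 2.910 kg·m².
ω_f = L / I = 22.70 / 2.910 = 7.802 rad/s.
KE_i = ½ΣIω² = 149.8 J; KE_f = ½(2.910)(7.802)² = 88.57 J.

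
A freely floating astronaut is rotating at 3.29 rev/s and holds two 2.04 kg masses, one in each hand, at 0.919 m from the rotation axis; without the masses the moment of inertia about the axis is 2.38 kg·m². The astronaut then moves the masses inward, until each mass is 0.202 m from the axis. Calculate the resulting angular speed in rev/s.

ω₂ ≈ 7.53 rev/s

With no external torque about the axis, L is conserved: I₁ω₁ = I₂ω₂.
I₁ = 2.38 + 2(2.04)(0.919)² = 5.826 kg·m²; I₂ = 2.38 + 2(2.04)(0.202)² = 2.546 kg·m².
ω₂ = I₁ω₁ / I₂ = (5.826)(3.29 rev/s) / (2.546) = 7.527 rev/s.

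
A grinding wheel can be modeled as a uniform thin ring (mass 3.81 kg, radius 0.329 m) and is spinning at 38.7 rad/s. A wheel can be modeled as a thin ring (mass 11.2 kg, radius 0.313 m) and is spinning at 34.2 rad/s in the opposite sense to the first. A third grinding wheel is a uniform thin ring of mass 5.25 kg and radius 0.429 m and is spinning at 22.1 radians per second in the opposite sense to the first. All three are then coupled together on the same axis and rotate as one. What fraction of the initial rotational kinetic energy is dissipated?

fraction ≈ 0.686

No external torque acts about the common axis, so total angular momentum is conserved.
Moments of inertia: I_A = (3.81)(0.329)² = 0.4124 kg·m²; I_B = (11.2)(0.313)² = 1.097 kg·m²; I_C = (5.25)(0.429)² = 0.9662 kg·m².
Taking A's sense as positive: L = (0.4124)(38.7) − (1.097)(34.2) − (0.9662)(22.1) = -42.92 kg·m²·rad/s.
Combined I = 0.4124 + 1.097 + 0.9662 = 2.476 kg·m².
ω_f = L / I = -42.92 / 2.476 = -17.34 rad/s.
KE_i = ½ΣIω² = 1186 J; KE_f = ½(2.476)(17.34)² = 372.0 J.
Fraction dissipated = (KE_i − KE_f)/KE_i = 0.6865.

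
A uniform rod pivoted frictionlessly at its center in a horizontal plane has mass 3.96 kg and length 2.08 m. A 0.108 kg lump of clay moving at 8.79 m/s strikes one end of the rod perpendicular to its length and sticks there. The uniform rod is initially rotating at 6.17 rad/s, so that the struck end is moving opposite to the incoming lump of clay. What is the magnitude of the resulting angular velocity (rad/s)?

About the pivot the impulsive forces during the collision are internal, so angular momentum about that axis is conserved.
I_p = (1/12)(3.96)(2.08)² = 1.428 kg·m². Taking the sense of the lump of clay's angular momentum as positive, L_{lump} = m v R = (0.108)(8.79)(2.08/2) = 0.9873 kg·m²/s.
L_i = −I_p ω_p + m v R = −(1.428)(6.17) + 0.9873 = -7.822 kg·m²/s.
After sticking, I_f = I_p + m R² = 1.428 + (0.108)(2.08/2)² = 1.545 kg·m².
ω_f = L_i / I_f = -7.822 / 1.545 = -5.064 rad/s.

|ω_f| ≈ 5.06 rad/s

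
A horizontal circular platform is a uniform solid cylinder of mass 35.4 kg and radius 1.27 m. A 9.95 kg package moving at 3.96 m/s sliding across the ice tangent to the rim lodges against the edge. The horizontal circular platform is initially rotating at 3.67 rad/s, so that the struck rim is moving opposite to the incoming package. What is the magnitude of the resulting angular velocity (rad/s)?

The axle reaction passes through the central axle and exerts no torque about it; angular momentum about the central axle is conserved through the impact.
I_p = ½(35.4)(1.27)² = 28.55 kg·m². Taking the sense of the package's angular momentum as positive, L_{package} = m v R = (9.95)(3.96)(1.27) = 50.04 kg·m²/s.
L_i = −I_p ω_p + m v R = −(28.55)(3.67) + 50.04 = -54.73 kg·m²/s.
After sticking, I_f = I_p + m R² = 28.55 + (9.95)(1.27)² = 44.60 kg·m².
ω_f = L_i / I_f = -54.73 / 44.60 = -1.227 rad/s.

|ω_f| ≈ 1.23 rad/s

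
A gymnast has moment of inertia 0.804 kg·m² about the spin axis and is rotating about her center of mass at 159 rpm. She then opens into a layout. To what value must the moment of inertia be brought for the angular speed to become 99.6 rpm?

No external torque acts about the spin axis, so angular momentum is conserved.
I₂ = I₁ω₁ / ω₂ = (0.804)(159) / (99.6) = 1.283 kg·m².

I₂ ≈ 1.28 kg·m²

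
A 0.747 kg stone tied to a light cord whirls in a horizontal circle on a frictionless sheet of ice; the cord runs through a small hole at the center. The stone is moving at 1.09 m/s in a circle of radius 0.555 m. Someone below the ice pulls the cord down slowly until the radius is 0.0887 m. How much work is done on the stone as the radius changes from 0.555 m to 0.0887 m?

W ≈ 16.9 J

Central (radial) force ⇒ zero torque about the center ⇒ m v r is constant.
v₂ = v₁ r₁ / r₂ = (1.09)(0.555) / (0.0887) = 6.820 m/s.
W = ΔKE = ½m(v₂² − v₁²) = 16.93 J.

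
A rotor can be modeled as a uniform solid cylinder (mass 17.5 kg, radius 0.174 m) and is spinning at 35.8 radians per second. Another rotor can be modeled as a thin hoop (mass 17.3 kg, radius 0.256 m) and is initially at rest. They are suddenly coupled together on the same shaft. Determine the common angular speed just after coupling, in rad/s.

|ω_f| ≈ 6.78 rad/s

The coupling torques are internal; angular momentum about the shared axis is conserved.
Moments of inertia: I_A = ½(17.5)(0.174)² = 0.2649 kg·m²; I_B = (17.3)(0.256)² = 1.134 kg·m².
Taking A's sense as positive: L = (0.2649)(35.8) = 9.484 kg·m²·rad/s.
Combined I = 0.2649 + 1.134 = 1.399 kg·m².
ω_f = L / I = 9.484 / 1.399 = 6.781 rad/s.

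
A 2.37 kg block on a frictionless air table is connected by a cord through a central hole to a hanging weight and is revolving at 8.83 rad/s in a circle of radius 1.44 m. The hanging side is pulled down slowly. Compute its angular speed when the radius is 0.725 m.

No torque about the axis ⇒ m r₁² ω₁ = m r₂² ω₂.
ω₂ = ω₁ (r₁/r₂)² = (8.83)(1.44/0.725)² = 34.83 rad/s.

ω₂ ≈ 34.8 rad/s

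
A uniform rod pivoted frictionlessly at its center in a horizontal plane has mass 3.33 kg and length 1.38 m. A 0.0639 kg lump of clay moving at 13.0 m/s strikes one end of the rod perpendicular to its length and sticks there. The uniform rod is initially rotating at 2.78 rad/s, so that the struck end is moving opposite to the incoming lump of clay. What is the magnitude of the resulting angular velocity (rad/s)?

About the pivot the impulsive forces during the collision are internal, so angular momentum about that axis is conserved.
I_p = (1/12)(3.33)(1.38)² = 0.5285 kg·m². Taking the sense of the lump of clay's angular momentum as positive, L_{lump} = m v R = (0.0639)(13.0)(1.38/2) = 0.5732 kg·m²/s.
L_i = −I_p ω_p + m v R = −(0.5285)(2.78) + 0.5732 = -0.8960 kg·m²/s.
After sticking, I_f = I_p + m R² = 0.5285 + (0.0639)(1.38/2)² = 0.5589 kg·m².
ω_f = L_i / I_f = -0.8960 / 0.5589 = -1.603 rad/s.

|ω_f| ≈ 1.60 rad/s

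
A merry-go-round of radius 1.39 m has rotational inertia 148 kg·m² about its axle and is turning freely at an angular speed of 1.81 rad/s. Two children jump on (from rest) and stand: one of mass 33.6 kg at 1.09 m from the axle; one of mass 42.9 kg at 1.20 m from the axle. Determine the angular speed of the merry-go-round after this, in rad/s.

ω_f ≈ 1.07 rad/s

The added mass arrives with no angular momentum about the axle, and any external torque about the axle is negligible, so the system's angular momentum is conserved.
Added inertia Σmr² = (33.6)(1.09)² + (42.9)(1.20)² = 101.7 kg·m²; I_f = 148.0 + 101.7 = 249.7 kg·m².
ω_f = I_p ω_i / I_f = (148.0)(1.81) / 249.7 = 1.073 rad/s.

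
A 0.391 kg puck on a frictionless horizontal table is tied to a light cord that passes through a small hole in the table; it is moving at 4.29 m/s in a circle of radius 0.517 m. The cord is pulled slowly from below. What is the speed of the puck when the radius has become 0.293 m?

The only horizontal force on the mass is along the cord (radial), so it exerts no torque about the hole and angular momentum m v r is conserved.
v₂ = v₁ r₁ / r₂ = (4.29)(0.517) / (0.293) = 7.570 m/s.

v₂ ≈ 7.57 m/s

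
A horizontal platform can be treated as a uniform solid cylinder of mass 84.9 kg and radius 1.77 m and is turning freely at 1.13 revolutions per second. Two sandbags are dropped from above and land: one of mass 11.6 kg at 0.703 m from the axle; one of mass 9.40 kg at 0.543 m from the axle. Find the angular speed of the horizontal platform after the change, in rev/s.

The added mass arrives with no angular momentum about the axle, and any external torque about the axle is negligible, so the system's angular momentum is conserved.
I_p = ½(84.9)(1.77)² = 133.0 kg·m².
Added inertia Σmr² = (11.6)(0.703)² + (9.40)(0.543)² = 8.504 kg·m²; I_f = 133.0 + 8.504 = 141.5 kg·m².
ω_f = I_p ω_i / I_f = (133.0)(1.13) / 141.5 = 1.062 rev/s.

ω_f ≈ 1.06 rev/s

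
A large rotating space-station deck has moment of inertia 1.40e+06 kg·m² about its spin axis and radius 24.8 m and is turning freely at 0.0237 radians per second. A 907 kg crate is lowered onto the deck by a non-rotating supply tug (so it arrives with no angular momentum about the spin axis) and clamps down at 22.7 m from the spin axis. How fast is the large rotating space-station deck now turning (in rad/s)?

The added mass arrives with no angular momentum about the spin axis, and any external torque about the spin axis is negligible, so the system's angular momentum is conserved.
Added inertia Σmr² = (907)(22.7)² = 4.674e+05 kg·m²; I_f = 1.400e+06 + 4.674e+05 = 1.867e+06 kg·m².
ω_f = I_p ω_i / I_f = (1.400e+06)(0.0237) / 1.867e+06 = 0.01777 rad/s.

ω_f ≈ 0.0178 rad/s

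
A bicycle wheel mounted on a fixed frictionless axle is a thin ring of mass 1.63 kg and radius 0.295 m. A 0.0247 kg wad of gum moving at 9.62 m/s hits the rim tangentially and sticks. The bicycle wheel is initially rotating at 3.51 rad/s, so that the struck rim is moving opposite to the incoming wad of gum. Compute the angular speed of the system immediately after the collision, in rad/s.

The axle reaction passes through the axle and exerts no torque about it; angular momentum about the axle is conserved through the impact.
I_p = (1.63)(0.295)² = 0.1419 kg·m². Taking the sense of the wad of gum's angular momentum as positive, L_{wad} = m v R = (0.0247)(9.62)(0.295) = 0.07010 kg·m²/s.
L_i = −I_p ω_p + m v R = −(0.1419)(3.51) + 0.07010 = -0.4278 kg·m²/s.
After sticking, I_f = I_p + m R² = 0.1419 + (0.0247)(0.295)² = 0.1440 kg·m².
ω_f = L_i / I_f = -0.4278 / 0.1440 = -2.971 rad/s.

|ω_f| ≈ 2.97 rad/s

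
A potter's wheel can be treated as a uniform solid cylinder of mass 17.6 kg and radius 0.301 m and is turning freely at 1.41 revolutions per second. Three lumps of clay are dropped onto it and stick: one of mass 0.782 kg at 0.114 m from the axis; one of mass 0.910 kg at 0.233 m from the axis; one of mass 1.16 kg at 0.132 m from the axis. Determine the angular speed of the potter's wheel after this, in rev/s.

ω_f ≈ 1.28 rev/s

The added mass arrives with no angular momentum about the axis, and any external torque about the axis is negligible, so the system's angular momentum is conserved.
I_p = ½(17.6)(0.301)² = 0.7973 kg·m².
Added inertia Σmr² = (0.782)(0.114)² + (0.910)(0.233)² + (1.16)(0.132)² = 0.07978 kg·m²; I_f = 0.7973 + 0.07978 = 0.8771 kg·m².
ω_f = I_p ω_i / I_f = (0.7973)(1.41) / 0.8771 = 1.282 rev/s.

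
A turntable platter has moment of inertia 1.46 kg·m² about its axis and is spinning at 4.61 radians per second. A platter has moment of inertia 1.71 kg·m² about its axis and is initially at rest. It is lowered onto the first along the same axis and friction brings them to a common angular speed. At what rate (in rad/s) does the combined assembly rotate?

The coupling torques are internal; angular momentum about the shared axis is conserved.
Taking A's sense as positive: L = (1.460)(4.61) = 6.731 kg·m²·rad/s.
Combined I = 1.460 + 1.710 = 3.170 kg·m².
ω_f = L / I = 6.731 / 3.170 = 2.123 rad/s.

|ω_f| ≈ 2.12 rad/s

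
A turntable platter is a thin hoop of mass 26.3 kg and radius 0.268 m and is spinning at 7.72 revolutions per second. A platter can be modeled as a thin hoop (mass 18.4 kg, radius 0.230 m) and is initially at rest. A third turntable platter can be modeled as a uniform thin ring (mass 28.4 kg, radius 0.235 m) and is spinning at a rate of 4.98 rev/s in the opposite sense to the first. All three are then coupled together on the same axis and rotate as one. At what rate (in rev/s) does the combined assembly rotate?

No external torque acts about the common axis, so total angular momentum is conserved.
Moments of inertia: I_A = (26.3)(0.268)² = 1.889 kg·m²; I_B = (18.4)(0.230)² = 0.9734 kg·m²; I_C = (28.4)(0.235)² = 1.568 kg·m².
Taking A's sense as positive: L = (1.889)(7.72) − (1.568)(4.98) = 6.772 kg·m²·rev/s.
Combined I = 1.889 + 0.9734 + 1.568 = 4.431 kg·m².
ω_f = L / I = 6.772 / 4.431 = 1.528 rev/s.

|ω_f| ≈ 1.53 rev/s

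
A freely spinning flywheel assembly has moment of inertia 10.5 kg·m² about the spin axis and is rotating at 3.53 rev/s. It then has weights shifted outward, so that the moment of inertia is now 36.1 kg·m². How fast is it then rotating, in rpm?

ω₂ ≈ 61.6 rpm

No external torque acts about the spin axis, so angular momentum is conserved.
ω₂ = I₁ω₁ / I₂ = (10.50)(3.53 rev/s) / (36.10) = 1.027 rev/s = 61.60 rpm.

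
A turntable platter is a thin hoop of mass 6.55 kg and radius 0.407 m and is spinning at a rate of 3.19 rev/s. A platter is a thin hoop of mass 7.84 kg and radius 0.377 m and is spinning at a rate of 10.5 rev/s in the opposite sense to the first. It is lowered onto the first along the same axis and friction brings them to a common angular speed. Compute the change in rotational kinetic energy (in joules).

No external torque acts about the common axis, so total angular momentum is conserved.
Moments of inertia: I_A = (6.55)(0.407)² = 1.085 kg·m²; I_B = (7.84)(0.377)² = 1.114 kg·m².
Taking A's sense as positive: L = (1.085)(3.19) − (1.114)(10.5) = -8.239 kg·m²·rev/s.
Combined I = 1.085 + 1.114 = 2.199 kg·m².
ω_f = L / I = -8.239 / 2.199 = -3.746 rev/s.
KE_i = ½ΣIω² = 2643 J; KE_f = ½(2.199)(23.54)² = 609.2 J.

ΔKE ≈ -2030 J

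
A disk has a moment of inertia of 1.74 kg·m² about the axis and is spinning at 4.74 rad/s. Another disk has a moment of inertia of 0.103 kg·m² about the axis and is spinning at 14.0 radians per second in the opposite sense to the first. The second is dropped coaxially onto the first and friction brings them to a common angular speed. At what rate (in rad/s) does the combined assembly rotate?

No external torque acts about the common axis, so total angular momentum is conserved.
Taking A's sense as positive: L = (1.740)(4.74) − (0.1030)(14.0) = 6.806 kg·m²·rad/s.
Combined I = 1.740 + 0.1030 = 1.843 kg·m².
ω_f = L / I = 6.806 / 1.843 = 3.693 rad/s.

|ω_f| ≈ 3.69 rad/s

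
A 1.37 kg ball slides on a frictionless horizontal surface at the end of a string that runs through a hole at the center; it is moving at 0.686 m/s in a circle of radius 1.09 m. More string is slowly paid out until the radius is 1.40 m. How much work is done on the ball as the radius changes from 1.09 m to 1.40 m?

W ≈ -0.127 J

Central (radial) force ⇒ zero torque about the center ⇒ m v r is constant.
v₂ = v₁ r₁ / r₂ = (0.686)(1.09) / (1.40) = 0.5341 m/s.
W = ΔKE = ½m(v₂² − v₁²) = -0.1270 J.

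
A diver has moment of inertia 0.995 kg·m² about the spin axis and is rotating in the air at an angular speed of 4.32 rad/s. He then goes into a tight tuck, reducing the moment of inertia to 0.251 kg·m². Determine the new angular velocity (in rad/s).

ω₂ ≈ 17.1 rad/s

No external torque acts about the spin axis, so angular momentum is conserved.
ω₂ = I₁ω₁ / I₂ = (0.9950)(4.32 rad/s) / (0.2510) = 17.13 rad/s.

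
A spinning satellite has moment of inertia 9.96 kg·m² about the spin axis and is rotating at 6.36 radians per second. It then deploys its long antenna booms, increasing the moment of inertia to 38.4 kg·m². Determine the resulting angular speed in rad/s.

ω₂ ≈ 1.65 rad/s

With no external torque about the axis, L is conserved: I₁ω₁ = I₂ω₂.
ω₂ = I₁ω₁ / I₂ = (9.960)(6.36 rad/s) / (38.40) = 1.650 rad/s.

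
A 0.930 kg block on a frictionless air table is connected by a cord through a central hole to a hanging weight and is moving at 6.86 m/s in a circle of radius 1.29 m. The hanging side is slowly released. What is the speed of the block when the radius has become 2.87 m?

Central (radial) force ⇒ zero torque about the center ⇒ m v r is constant.
v₂ = v₁ r₁ / r₂ = (6.86)(1.29) / (2.87) = 3.083 m/s.

v₂ ≈ 3.08 m/s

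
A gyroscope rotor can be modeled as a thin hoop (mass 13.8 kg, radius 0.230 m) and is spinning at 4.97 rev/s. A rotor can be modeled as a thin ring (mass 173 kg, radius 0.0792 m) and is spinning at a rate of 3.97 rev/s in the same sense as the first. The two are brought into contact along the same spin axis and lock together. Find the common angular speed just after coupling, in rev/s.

|ω_f| ≈ 4.37 rev/s

The coupling torques are internal; angular momentum about the shared axis is conserved.
Moments of inertia: I_A = (13.8)(0.230)² = 0.7300 kg·m²; I_B = (173)(0.0792)² = 1.085 kg·m².
Taking A's sense as positive: L = (0.7300)(4.97) + (1.085)(3.97) = 7.936 kg·m²·rev/s.
Combined I = 0.7300 + 1.085 = 1.815 kg·m².
ω_f = L / I = 7.936 / 1.815 = 4.372 rev/s.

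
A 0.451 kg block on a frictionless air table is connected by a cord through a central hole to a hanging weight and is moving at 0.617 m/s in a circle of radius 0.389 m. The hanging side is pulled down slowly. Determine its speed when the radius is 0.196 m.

The only horizontal force on the mass is along the cord (radial), so it exerts no torque about the hole and angular momentum m v r is conserved.
v₂ = v₁ r₁ / r₂ = (0.617)(0.389) / (0.196) = 1.225 m/s.

v₂ ≈ 1.22 m/s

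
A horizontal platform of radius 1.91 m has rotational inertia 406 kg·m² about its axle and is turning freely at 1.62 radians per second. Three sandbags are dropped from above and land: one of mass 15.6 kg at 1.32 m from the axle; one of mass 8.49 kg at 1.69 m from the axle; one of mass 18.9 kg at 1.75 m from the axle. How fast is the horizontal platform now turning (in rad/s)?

ω_f ≈ 1.28 rad/s

The added mass arrives with no angular momentum about the axle, and any external torque about the axle is negligible, so the system's angular momentum is conserved.
Added inertia Σmr² = (15.6)(1.32)² + (8.49)(1.69)² + (18.9)(1.75)² = 109.3 kg·m²; I_f = 406.0 + 109.3 = 515.3 kg·m².
ω_f = I_p ω_i / I_f = (406.0)(1.62) / 515.3 = 1.276 rad/s.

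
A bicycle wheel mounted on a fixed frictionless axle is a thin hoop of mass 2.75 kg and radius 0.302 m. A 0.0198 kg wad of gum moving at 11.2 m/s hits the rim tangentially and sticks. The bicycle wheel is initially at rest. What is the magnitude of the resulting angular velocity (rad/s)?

|ω_f| ≈ 0.265 rad/s

The axle reaction passes through the axle and exerts no torque about it; angular momentum about the axle is conserved through the impact.
I_p = (2.75)(0.302)² = 0.2508 kg·m². Taking the sense of the wad of gum's angular momentum as positive, L_{wad} = m v R = (0.0198)(11.2)(0.302) = 0.06697 kg·m²/s.
L_i = 0 + 0.06697 = 0.06697 kg·m²/s.
After sticking, I_f = I_p + m R² = 0.2508 + (0.0198)(0.302)² = 0.2526 kg·m².
ω_f = L_i / I_f = 0.06697 / 0.2526 = 0.2651 rad/s.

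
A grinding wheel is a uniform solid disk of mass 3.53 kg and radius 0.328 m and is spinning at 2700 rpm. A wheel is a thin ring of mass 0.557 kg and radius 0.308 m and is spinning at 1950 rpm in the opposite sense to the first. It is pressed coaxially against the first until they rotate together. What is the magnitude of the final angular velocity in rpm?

|ω_f| ≈ 1690 rpm

The coupling torques are internal; angular momentum about the shared axis is conserved.
Moments of inertia: I_A = ½(3.53)(0.328)² = 0.1899 kg·m²; I_B = (0.557)(0.308)² = 0.05284 kg·m².
Taking A's sense as positive: L = (0.1899)(2700) − (0.05284)(1950) = 409.7 kg·m²·rpm.
Combined I = 0.1899 + 0.05284 = 0.2427 kg·m².
ω_f = L / I = 409.7 / 0.2427 = 1688 rpm.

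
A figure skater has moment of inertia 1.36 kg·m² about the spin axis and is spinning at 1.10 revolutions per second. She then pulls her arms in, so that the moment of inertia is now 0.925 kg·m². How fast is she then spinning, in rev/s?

No external torque acts about the spin axis, so angular momentum is conserved.
ω₂ = I₁ω₁ / I₂ = (1.360)(1.10 rev/s) / (0.9250) = 1.617 rev/s.

ω₂ ≈ 1.62 rev/s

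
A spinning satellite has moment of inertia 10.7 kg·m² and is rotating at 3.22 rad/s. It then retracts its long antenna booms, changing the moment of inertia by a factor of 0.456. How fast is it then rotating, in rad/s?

No external torque acts about the spin axis, so angular momentum is conserved.
I₂ = 0.456 × 10.7 = 4.879 kg·m².
ω₂ = I₁ω₁ / I₂ = (10.70)(3.22 rad/s) / (4.879) = 7.061 rad/s.

ω₂ ≈ 7.06 rad/s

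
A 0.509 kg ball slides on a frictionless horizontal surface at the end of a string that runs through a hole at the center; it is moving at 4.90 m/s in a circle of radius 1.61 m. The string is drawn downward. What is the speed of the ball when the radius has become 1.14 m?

v₂ ≈ 6.92 m/s

Central (radial) force ⇒ zero torque about the center ⇒ m v r is constant.
v₂ = v₁ r₁ / r₂ = (4.90)(1.61) / (1.14) = 6.920 m/s.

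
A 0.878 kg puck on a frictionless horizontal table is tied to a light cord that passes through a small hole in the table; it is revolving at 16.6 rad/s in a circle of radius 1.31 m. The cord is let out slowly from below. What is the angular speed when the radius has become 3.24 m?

No torque about the axis ⇒ m r₁² ω₁ = m r₂² ω₂.
ω₂ = ω₁ (r₁/r₂)² = (16.6)(1.31/3.24)² = 2.714 rad/s.

ω₂ ≈ 2.71 rad/s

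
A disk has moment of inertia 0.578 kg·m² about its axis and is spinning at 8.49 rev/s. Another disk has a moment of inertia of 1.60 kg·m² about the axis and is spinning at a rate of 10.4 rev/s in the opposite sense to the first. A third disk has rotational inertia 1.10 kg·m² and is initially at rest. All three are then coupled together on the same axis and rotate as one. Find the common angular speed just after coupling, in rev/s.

|ω_f| ≈ 3.58 rev/s

The coupling torques are internal; angular momentum about the shared axis is conserved.
Taking A's sense as positive: L = (0.5780)(8.49) − (1.600)(10.4) = -11.73 kg·m²·rev/s.
Combined I = 0.5780 + 1.600 + 1.100 = 3.278 kg·m².
ω_f = L / I = -11.73 / 3.278 = -3.579 rev/s.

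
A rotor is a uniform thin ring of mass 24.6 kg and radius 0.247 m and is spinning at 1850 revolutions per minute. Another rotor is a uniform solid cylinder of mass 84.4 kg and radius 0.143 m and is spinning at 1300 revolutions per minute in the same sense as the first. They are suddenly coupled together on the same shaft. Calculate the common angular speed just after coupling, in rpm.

No external torque acts about the common axis, so total angular momentum is conserved.
Moments of inertia: I_A = (24.6)(0.247)² = 1.501 kg·m²; I_B = ½(84.4)(0.143)² = 0.8629 kg·m².
Taking A's sense as positive: L = (1.501)(1850) + (0.8629)(1300) = 3898 kg·m²·rpm.
Combined I = 1.501 + 0.8629 = 2.364 kg·m².
ω_f = L / I = 3898 / 2.364 = 1649 rpm.

|ω_f| ≈ 1650 rpm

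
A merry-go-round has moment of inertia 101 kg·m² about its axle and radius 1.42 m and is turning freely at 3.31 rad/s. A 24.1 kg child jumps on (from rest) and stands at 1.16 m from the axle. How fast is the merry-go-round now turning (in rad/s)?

ω_f ≈ 2.51 rad/s

The added mass arrives with no angular momentum about the axle, and any external torque about the axle is negligible, so the system's angular momentum is conserved.
Added inertia Σmr² = (24.1)(1.16)² = 32.43 kg·m²; I_f = 101.0 + 32.43 = 133.4 kg·m².
ω_f = I_p ω_i / I_f = (101.0)(3.31) / 133.4 = 2.506 rad/s.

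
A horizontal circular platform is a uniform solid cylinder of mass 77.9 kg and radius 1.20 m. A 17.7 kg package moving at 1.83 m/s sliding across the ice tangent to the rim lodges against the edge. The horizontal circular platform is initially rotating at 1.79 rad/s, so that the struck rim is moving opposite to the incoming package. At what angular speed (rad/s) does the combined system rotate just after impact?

|ω_f| ≈ 0.754 rad/s

The axle reaction passes through the central axle and exerts no torque about it; angular momentum about the central axle is conserved through the impact.
I_p = ½(77.9)(1.20)² = 56.09 kg·m². Taking the sense of the package's angular momentum as positive, L_{package} = m v R = (17.7)(1.83)(1.20) = 38.87 kg·m²/s.
L_i = −I_p ω_p + m v R = −(56.09)(1.79) + 38.87 = -61.53 kg·m²/s.
After sticking, I_f = I_p + m R² = 56.09 + (17.7)(1.20)² = 81.58 kg·m².
ω_f = L_i / I_f = -61.53 / 81.58 = -0.7542 rad/s.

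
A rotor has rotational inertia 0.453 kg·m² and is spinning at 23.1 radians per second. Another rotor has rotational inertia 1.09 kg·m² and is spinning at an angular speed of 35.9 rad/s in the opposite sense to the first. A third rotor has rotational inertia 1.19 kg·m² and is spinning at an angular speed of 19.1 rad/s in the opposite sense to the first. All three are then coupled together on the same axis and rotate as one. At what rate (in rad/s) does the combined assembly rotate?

No external torque acts about the common axis, so total angular momentum is conserved.
Taking A's sense as positive: L = (0.4530)(23.1) − (1.090)(35.9) − (1.190)(19.1) = -51.40 kg·m²·rad/s.
Combined I = 0.4530 + 1.090 + 1.190 = 2.733 kg·m².
ω_f = L / I = -51.40 / 2.733 = -18.81 rad/s.

|ω_f| ≈ 18.8 rad/s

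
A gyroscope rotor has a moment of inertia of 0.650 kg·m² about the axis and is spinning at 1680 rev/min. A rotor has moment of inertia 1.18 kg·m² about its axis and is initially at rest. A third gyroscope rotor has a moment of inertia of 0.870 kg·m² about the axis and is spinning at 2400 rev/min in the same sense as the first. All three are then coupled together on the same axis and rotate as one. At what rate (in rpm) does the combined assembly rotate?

|ω_f| ≈ 1180 rpm

The coupling torques are internal; angular momentum about the shared axis is conserved.
Taking A's sense as positive: L = (0.6500)(1680) + (0.8700)(2400) = 3180 kg·m²·rpm.
Combined I = 0.6500 + 1.180 + 0.8700 = 2.700 kg·m².
ω_f = L / I = 3180 / 2.700 = 1178 rpm.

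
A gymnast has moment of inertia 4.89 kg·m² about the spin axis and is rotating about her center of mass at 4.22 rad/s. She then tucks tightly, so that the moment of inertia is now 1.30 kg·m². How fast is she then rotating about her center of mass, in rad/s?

ω₂ ≈ 15.9 rad/s

No external torque acts about the spin axis, so angular momentum is conserved.
ω₂ = I₁ω₁ / I₂ = (4.890)(4.22 rad/s) / (1.300) = 15.87 rad/s.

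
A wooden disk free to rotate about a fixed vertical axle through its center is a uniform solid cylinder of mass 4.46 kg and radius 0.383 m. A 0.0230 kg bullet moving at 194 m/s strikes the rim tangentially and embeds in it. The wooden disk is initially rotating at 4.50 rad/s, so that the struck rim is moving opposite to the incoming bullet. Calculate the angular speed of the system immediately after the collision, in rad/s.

|ω_f| ≈ 0.717 rad/s

About the axle the impulsive forces during the collision are internal, so angular momentum about that axis is conserved.
I_p = ½(4.46)(0.383)² = 0.3271 kg·m². Taking the sense of the bullet's angular momentum as positive, L_{bullet} = m v R = (0.0230)(194)(0.383) = 1.709 kg·m²/s.
L_i = −I_p ω_p + m v R = −(0.3271)(4.50) + 1.709 = 0.2369 kg·m²/s.
After sticking, I_f = I_p + m R² = 0.3271 + (0.0230)(0.383)² = 0.3305 kg·m².
ω_f = L_i / I_f = 0.2369 / 0.3305 = 0.7169 rad/s.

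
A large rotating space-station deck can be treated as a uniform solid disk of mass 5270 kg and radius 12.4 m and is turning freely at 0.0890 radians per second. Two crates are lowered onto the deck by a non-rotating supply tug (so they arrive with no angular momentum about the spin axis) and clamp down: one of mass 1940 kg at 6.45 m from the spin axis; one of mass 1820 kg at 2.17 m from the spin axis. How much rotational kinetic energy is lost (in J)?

energy lost ≈ 290 J

The added mass arrives with no angular momentum about the spin axis, and any external torque about the spin axis is negligible, so the system's angular momentum is conserved.
I_p = ½(5270)(12.4)² = 4.052e+05 kg·m².
Added inertia Σmr² = (1940)(6.45)² + (1820)(2.17)² = 89280 kg·m²; I_f = 4.052e+05 + 89280 = 4.944e+05 kg·m².
ω_f = I_p ω_i / I_f = (4.052e+05)(0.0890) / 4.944e+05 = 0.07293 rad/s.
KE_i = ½(4.052e+05)(0.08900 rad/s)² = 1605 J; KE_f = ½(4.944e+05)(0.07293)² = 1315 J.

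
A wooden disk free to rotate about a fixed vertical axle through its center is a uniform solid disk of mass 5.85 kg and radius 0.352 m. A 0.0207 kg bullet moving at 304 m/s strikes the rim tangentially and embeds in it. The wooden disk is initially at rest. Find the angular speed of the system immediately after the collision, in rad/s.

About the axle the impulsive forces during the collision are internal, so angular momentum about that axis is conserved.
I_p = ½(5.85)(0.352)² = 0.3624 kg·m². Taking the sense of the bullet's angular momentum as positive, L_{bullet} = m v R = (0.0207)(304)(0.352) = 2.215 kg·m²/s.
L_i = 0 + 2.215 = 2.215 kg·m²/s.
After sticking, I_f = I_p + m R² = 0.3624 + (0.0207)(0.352)² = 0.3650 kg·m².
ω_f = L_i / I_f = 2.215 / 0.3650 = 6.069 rad/s.

|ω_f| ≈ 6.07 rad/s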